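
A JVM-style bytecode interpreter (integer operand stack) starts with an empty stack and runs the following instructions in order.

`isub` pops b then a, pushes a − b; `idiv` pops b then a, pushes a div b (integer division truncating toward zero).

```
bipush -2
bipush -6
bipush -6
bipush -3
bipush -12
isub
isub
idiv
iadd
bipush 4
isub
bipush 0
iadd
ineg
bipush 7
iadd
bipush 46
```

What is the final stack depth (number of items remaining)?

2

bipush -2  -> -2
bipush -6  -> -2 -6
bipush -6  -> -2 -6 -6
bipush -3  -> -2 -6 -6 -3
bipush -12 -> -2 -6 -6 -3 -12
isub       -> -2 -6 -6 9
isub       -> -2 -6 -15
idiv       -> -2 0
iadd       -> -2
bipush 4   -> -2 4
isub       -> -6
bipush 0   -> -6 0
iadd       -> -6
ineg       -> 6
bipush 7   -> 6 7
iadd       -> 13
bipush 46  -> 13 46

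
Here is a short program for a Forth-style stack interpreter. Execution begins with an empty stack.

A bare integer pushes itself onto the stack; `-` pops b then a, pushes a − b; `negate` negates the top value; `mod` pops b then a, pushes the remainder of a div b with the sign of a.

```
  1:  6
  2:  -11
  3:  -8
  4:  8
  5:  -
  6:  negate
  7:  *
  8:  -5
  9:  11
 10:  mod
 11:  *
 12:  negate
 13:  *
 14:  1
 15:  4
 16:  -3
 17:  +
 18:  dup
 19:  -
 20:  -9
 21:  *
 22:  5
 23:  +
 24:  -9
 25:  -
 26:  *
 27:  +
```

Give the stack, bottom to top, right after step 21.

[-5280, 1, 0]

6      → 6
-11    → 6 -11
-8     → 6 -11 -8
8      → 6 -11 -8 8
-      → 6 -11 -16
negate → 6 -11 16
*      → 6 -176
-5     → 6 -176 -5
11     → 6 -176 -5 11
mod    → 6 -176 -5
*      → 6 880
negate → 6 -880
*      → -5280
1      → -5280 1
4      → -5280 1 4
-3     → -5280 1 4 -3
+      → -5280 1 1
dup    → -5280 1 1 1
-      → -5280 1 0
-9     → -5280 1 0 -9
*      → -5280 1 0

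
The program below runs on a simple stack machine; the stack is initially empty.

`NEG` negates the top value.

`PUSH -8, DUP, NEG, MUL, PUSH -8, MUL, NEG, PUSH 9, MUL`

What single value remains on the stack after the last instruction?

-4608

PUSH -8 : -8
DUP     : -8 -8
NEG     : -8 8
MUL     : -64
PUSH -8 : -64 -8
MUL     : 512
NEG     : -512
PUSH 9  : -512 9
MUL     : -4608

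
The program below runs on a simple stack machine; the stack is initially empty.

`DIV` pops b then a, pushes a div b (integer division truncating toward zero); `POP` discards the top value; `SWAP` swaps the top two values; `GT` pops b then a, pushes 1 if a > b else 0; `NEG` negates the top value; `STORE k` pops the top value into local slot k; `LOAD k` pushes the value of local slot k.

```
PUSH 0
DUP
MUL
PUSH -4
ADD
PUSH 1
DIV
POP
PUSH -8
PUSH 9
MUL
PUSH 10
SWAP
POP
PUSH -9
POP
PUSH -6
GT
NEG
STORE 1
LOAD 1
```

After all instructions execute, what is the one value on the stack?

-1

PUSH 0   0
DUP      0 0
MUL      0
PUSH -4  0 -4
ADD      -4
PUSH 1   -4 1
DIV      -4
POP      (empty)
PUSH -8  -8
PUSH 9   -8 9
MUL      -72
PUSH 10  -72 10
SWAP     10 -72
POP      10
PUSH -9  10 -9
POP      10
PUSH -6  10 -6
GT       1
NEG      -1
STORE 1  (empty)
LOAD 1   -1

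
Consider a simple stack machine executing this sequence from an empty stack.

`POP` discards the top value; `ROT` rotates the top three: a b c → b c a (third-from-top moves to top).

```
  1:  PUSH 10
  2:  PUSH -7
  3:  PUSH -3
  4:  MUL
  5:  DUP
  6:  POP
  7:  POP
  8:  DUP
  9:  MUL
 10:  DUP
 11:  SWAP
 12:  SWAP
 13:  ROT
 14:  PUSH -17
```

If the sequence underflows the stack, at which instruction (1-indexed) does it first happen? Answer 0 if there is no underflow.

PUSH 10 : 10
PUSH -7 : 10 -7
PUSH -3 : 10 -7 -3
MUL     : 10 21
DUP     : 10 21 21
POP     : 10 21
POP     : 10
DUP     : 10 10
MUL     : 100
DUP     : 100 100
SWAP    : 100 100
SWAP    : 100 100
ROT  — needs 3 operands, stack has 2 → underflow

13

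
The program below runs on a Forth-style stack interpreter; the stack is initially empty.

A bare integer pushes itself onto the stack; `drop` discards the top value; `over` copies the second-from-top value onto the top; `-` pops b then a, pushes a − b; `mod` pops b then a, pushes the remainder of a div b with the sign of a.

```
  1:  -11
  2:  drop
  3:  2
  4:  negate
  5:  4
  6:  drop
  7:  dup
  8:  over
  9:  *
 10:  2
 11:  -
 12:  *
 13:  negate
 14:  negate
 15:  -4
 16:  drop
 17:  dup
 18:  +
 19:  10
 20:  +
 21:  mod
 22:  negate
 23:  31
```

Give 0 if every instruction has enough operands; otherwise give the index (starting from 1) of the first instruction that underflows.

-11     [-11]
drop    []
2       [2]
negate  [-2]
4       [-2, 4]
drop    [-2]
dup     [-2, -2]
over    [-2, -2, -2]
*       [-2, 4]
2       [-2, 4, 2]
-       [-2, 2]
*       [-4]
negate  [4]
negate  [-4]
-4      [-4, -4]
drop    [-4]
dup     [-4, -4]
+       [-8]
10      [-8, 10]
+       [2]
mod  — needs 2 operands, stack has 1 → underflow

21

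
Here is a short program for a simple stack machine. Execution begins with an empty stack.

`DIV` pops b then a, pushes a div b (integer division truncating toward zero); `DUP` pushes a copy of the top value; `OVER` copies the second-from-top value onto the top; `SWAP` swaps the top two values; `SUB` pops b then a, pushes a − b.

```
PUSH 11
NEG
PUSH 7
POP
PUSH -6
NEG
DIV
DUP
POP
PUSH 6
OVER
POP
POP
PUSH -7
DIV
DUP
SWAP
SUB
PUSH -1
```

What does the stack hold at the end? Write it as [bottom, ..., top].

PUSH 11  [11]
NEG      [-11]
PUSH 7   [-11, 7]
POP      [-11]
PUSH -6  [-11, -6]
NEG      [-11, 6]
DIV      [-1]
DUP      [-1, -1]
POP      [-1]
PUSH 6   [-1, 6]
OVER     [-1, 6, -1]
POP      [-1, 6]
POP      [-1]
PUSH -7  [-1, -7]
DIV      [0]
DUP      [0, 0]
SWAP     [0, 0]
SUB      [0]
PUSH -1  [0, -1]

[0, -1]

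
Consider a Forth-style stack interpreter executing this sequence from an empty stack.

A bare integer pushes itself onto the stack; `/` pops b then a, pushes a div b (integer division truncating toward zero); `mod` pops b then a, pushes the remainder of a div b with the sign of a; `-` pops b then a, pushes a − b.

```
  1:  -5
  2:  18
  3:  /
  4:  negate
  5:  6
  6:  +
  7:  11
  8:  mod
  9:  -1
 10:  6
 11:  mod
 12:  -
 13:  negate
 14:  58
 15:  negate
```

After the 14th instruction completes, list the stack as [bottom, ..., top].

-5     : -5
18     : -5 18
/      : 0
negate : 0
6      : 0 6
+      : 6
11     : 6 11
mod    : 6
-1     : 6 -1
6      : 6 -1 6
mod    : 6 -1
-      : 7
negate : -7
58     : -7 58

[-7, 58]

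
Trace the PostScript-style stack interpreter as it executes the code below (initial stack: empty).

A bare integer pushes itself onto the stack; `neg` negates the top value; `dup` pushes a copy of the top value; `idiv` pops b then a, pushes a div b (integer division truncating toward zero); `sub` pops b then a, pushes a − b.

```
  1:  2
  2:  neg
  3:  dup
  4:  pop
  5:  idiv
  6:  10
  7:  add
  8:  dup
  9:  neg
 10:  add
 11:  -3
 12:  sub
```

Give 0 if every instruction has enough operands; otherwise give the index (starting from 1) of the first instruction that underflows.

2   : 2
neg : -2
dup : -2 -2
pop : -2
idiv  — needs 2 operands, stack has 1 → underflow

5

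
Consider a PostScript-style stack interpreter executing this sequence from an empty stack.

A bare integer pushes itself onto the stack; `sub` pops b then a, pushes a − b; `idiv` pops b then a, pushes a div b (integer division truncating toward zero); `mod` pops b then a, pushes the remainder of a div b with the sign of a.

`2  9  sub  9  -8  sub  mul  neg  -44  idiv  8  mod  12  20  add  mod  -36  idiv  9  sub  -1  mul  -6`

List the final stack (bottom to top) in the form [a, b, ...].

[9, -6]

2     [2]
9     [2, 9]
sub   [-7]
9     [-7, 9]
-8    [-7, 9, -8]
sub   [-7, 17]
mul   [-119]
neg   [119]
-44   [119, -44]
idiv  [-2]
8     [-2, 8]
mod   [-2]
12    [-2, 12]
20    [-2, 12, 20]
add   [-2, 32]
mod   [-2]
-36   [-2, -36]
idiv  [0]
9     [0, 9]
sub   [-9]
-1    [-9, -1]
mul   [9]
-6    [9, -6]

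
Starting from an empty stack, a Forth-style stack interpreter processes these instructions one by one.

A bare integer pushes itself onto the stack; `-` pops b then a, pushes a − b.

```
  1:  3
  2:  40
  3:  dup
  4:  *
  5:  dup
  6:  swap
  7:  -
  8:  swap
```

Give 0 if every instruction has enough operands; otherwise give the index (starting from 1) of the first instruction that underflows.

3    -> [3]
40   -> [3, 40]
dup  -> [3, 40, 40]
*    -> [3, 1600]
dup  -> [3, 1600, 1600]
swap -> [3, 1600, 1600]
-    -> [3, 0]
swap -> [0, 3]

0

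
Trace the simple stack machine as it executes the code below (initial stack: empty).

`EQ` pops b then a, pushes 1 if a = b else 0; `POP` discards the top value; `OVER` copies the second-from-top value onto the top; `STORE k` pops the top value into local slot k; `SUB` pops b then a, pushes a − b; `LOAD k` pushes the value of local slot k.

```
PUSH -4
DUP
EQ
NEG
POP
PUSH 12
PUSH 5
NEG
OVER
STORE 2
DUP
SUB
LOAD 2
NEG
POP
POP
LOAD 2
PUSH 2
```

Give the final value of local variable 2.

12

PUSH -4 → [-4]
DUP     → [-4, -4]
EQ      → [1]
NEG     → [-1]
POP     → []
PUSH 12 → [12]
PUSH 5  → [12, 5]
NEG     → [12, -5]
OVER    → [12, -5, 12]
STORE 2 → [12, -5]
DUP     → [12, -5, -5]
SUB     → [12, 0]
LOAD 2  → [12, 0, 12]
NEG     → [12, 0, -12]
POP     → [12, 0]
POP     → [12]
LOAD 2  → [12, 12]
PUSH 2  → [12, 12, 2]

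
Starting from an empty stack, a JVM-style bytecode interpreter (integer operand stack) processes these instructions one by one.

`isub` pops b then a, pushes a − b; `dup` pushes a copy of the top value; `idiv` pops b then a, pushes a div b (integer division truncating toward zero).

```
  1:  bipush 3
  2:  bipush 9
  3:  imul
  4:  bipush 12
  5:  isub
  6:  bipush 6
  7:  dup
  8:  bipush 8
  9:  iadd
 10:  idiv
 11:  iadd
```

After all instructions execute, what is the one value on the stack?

15

bipush 3   [3]
bipush 9   [3, 9]
imul       [27]
bipush 12  [27, 12]
isub       [15]
bipush 6   [15, 6]
dup        [15, 6, 6]
bipush 8   [15, 6, 6, 8]
iadd       [15, 6, 14]
idiv       [15, 0]
iadd       [15]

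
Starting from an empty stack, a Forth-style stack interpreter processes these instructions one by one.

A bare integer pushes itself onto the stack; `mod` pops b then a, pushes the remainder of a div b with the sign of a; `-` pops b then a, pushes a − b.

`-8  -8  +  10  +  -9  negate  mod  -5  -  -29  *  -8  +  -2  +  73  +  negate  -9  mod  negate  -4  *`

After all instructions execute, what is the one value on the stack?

-8

-8     → -8
-8     → -8 -8
+      → -16
10     → -16 10
+      → -6
-9     → -6 -9
negate → -6 9
mod    → -6
-5     → -6 -5
-      → -1
-29    → -1 -29
*      → 29
-8     → 29 -8
+      → 21
-2     → 21 -2
+      → 19
73     → 19 73
+      → 92
negate → -92
-9     → -92 -9
mod    → -2
negate → 2
-4     → 2 -4
*      → -8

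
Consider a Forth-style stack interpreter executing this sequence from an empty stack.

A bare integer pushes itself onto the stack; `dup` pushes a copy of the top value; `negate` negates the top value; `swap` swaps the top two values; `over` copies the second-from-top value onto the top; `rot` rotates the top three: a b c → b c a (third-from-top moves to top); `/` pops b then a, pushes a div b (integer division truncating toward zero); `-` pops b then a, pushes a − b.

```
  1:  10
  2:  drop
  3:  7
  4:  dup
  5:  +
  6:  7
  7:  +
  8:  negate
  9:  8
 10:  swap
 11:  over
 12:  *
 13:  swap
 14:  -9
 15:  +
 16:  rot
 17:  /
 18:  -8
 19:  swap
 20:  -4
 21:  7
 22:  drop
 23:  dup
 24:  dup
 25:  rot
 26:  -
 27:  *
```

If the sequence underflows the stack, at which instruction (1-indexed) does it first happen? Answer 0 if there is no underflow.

16

10     → 10
drop   → (empty)
7      → 7
dup    → 7 7
+      → 14
7      → 14 7
+      → 21
negate → -21
8      → -21 8
swap   → 8 -21
over   → 8 -21 8
*      → 8 -168
swap   → -168 8
-9     → -168 8 -9
+      → -168 -1
rot  — needs 3 operands, stack has 2 → underflow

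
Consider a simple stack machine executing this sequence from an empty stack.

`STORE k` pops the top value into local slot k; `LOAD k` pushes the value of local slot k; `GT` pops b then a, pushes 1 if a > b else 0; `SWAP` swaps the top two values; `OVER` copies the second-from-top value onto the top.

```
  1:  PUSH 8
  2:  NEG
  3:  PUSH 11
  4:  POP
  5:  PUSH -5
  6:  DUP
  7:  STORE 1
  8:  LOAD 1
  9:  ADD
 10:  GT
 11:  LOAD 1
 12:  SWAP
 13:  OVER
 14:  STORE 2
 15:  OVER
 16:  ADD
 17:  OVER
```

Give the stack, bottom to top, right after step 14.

PUSH 8  -> [8]
NEG     -> [-8]
PUSH 11 -> [-8, 11]
POP     -> [-8]
PUSH -5 -> [-8, -5]
DUP     -> [-8, -5, -5]
STORE 1 -> [-8, -5]
LOAD 1  -> [-8, -5, -5]
ADD     -> [-8, -10]
GT      -> [1]
LOAD 1  -> [1, -5]
SWAP    -> [-5, 1]
OVER    -> [-5, 1, -5]
STORE 2 -> [-5, 1]

[-5, 1]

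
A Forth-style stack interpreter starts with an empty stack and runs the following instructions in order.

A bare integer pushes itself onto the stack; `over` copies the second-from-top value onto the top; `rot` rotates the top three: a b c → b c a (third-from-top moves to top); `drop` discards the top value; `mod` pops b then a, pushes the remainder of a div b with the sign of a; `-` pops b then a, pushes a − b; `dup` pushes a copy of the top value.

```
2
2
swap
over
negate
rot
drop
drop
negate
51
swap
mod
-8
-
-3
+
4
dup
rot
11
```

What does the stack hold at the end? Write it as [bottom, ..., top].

[4, 4, 6, 11]

2      -> [2]
2      -> [2, 2]
swap   -> [2, 2]
over   -> [2, 2, 2]
negate -> [2, 2, -2]
rot    -> [2, -2, 2]
drop   -> [2, -2]
drop   -> [2]
negate -> [-2]
51     -> [-2, 51]
swap   -> [51, -2]
mod    -> [1]
-8     -> [1, -8]
-      -> [9]
-3     -> [9, -3]
+      -> [6]
4      -> [6, 4]
dup    -> [6, 4, 4]
rot    -> [4, 4, 6]
11     -> [4, 4, 6, 11]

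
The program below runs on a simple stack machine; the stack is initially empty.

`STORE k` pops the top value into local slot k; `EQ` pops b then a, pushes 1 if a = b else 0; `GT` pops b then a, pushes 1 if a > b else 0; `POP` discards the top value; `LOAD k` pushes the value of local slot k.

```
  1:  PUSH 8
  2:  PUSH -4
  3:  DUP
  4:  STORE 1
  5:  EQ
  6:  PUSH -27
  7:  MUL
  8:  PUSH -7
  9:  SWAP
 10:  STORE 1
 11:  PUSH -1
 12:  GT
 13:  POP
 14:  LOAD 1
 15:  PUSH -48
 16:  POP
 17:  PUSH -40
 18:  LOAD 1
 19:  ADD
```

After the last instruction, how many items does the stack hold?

2

PUSH 8    8
PUSH -4   8 -4
DUP       8 -4 -4
STORE 1   8 -4
EQ        0
PUSH -27  0 -27
MUL       0
PUSH -7   0 -7
SWAP      -7 0
STORE 1   -7
PUSH -1   -7 -1
GT        0
POP       (empty)
LOAD 1    0
PUSH -48  0 -48
POP       0
PUSH -40  0 -40
LOAD 1    0 -40 0
ADD       0 -40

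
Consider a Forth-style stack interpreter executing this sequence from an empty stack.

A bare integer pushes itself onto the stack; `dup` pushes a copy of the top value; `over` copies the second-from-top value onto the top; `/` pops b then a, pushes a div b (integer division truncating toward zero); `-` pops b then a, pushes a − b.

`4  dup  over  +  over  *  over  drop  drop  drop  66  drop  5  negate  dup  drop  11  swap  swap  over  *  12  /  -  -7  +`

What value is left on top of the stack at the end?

-8

4      → [4]
dup    → [4, 4]
over   → [4, 4, 4]
+      → [4, 8]
over   → [4, 8, 4]
*      → [4, 32]
over   → [4, 32, 4]
drop   → [4, 32]
drop   → [4]
drop   → []
66     → [66]
drop   → []
5      → [5]
negate → [-5]
dup    → [-5, -5]
drop   → [-5]
11     → [-5, 11]
swap   → [11, -5]
swap   → [-5, 11]
over   → [-5, 11, -5]
*      → [-5, -55]
12     → [-5, -55, 12]
/      → [-5, -4]
-      → [-1]
-7     → [-1, -7]
+      → [-8]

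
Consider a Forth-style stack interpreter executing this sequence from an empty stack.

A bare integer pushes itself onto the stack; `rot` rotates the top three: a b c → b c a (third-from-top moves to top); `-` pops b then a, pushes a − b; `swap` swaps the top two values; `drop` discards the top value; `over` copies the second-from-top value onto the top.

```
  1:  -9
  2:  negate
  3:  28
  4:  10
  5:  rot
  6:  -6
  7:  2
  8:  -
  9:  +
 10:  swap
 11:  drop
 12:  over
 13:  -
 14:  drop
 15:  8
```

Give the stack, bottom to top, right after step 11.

[28, 1]

-9     → [-9]
negate → [9]
28     → [9, 28]
10     → [9, 28, 10]
rot    → [28, 10, 9]
-6     → [28, 10, 9, -6]
2      → [28, 10, 9, -6, 2]
-      → [28, 10, 9, -8]
+      → [28, 10, 1]
swap   → [28, 1, 10]
drop   → [28, 1]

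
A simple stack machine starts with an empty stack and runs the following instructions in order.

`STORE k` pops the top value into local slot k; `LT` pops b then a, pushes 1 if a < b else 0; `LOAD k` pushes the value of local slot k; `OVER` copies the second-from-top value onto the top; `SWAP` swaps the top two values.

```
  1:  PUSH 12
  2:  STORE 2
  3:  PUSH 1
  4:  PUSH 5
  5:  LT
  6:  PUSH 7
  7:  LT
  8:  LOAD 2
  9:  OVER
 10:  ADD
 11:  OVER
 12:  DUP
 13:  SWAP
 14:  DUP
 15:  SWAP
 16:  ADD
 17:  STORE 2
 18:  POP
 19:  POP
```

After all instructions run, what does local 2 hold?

2

PUSH 12  [12]
STORE 2  []
PUSH 1   [1]
PUSH 5   [1, 5]
LT       [1]
PUSH 7   [1, 7]
LT       [1]
LOAD 2   [1, 12]
OVER     [1, 12, 1]
ADD      [1, 13]
OVER     [1, 13, 1]
DUP      [1, 13, 1, 1]
SWAP     [1, 13, 1, 1]
DUP      [1, 13, 1, 1, 1]
SWAP     [1, 13, 1, 1, 1]
ADD      [1, 13, 1, 2]
STORE 2  [1, 13, 1]
POP      [1, 13]
POP      [1]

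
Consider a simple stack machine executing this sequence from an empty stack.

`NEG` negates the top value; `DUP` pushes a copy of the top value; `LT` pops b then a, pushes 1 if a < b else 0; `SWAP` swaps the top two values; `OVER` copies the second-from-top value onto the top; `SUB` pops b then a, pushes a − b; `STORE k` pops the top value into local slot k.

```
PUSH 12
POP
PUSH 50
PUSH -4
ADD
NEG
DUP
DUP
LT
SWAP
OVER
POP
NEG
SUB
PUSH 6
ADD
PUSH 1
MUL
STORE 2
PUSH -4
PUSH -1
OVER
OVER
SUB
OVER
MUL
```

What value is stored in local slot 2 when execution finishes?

PUSH 12 : 12
POP     : (empty)
PUSH 50 : 50
PUSH -4 : 50 -4
ADD     : 46
NEG     : -46
DUP     : -46 -46
DUP     : -46 -46 -46
LT      : -46 0
SWAP    : 0 -46
OVER    : 0 -46 0
POP     : 0 -46
NEG     : 0 46
SUB     : -46
PUSH 6  : -46 6
ADD     : -40
PUSH 1  : -40 1
MUL     : -40
STORE 2 : (empty)
PUSH -4 : -4
PUSH -1 : -4 -1
OVER    : -4 -1 -4
OVER    : -4 -1 -4 -1
SUB     : -4 -1 -3
OVER    : -4 -1 -3 -1
MUL     : -4 -1 3

-40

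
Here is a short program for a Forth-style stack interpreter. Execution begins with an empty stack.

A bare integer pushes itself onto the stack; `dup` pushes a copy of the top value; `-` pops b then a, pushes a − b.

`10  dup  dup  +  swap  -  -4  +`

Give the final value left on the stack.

6

10    [10]
dup   [10, 10]
dup   [10, 10, 10]
+     [10, 20]
swap  [20, 10]
-     [10]
-4    [10, -4]
+     [6]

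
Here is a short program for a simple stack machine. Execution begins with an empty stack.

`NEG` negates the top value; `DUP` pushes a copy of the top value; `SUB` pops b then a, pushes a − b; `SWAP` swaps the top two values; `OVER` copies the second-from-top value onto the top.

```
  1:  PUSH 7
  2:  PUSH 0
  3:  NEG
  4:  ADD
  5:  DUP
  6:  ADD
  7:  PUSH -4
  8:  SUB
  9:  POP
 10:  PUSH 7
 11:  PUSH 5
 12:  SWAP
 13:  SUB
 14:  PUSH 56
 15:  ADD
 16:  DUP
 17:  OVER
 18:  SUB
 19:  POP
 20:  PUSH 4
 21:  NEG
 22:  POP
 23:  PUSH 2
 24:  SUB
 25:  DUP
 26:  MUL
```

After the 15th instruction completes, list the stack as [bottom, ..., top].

PUSH 7  -> 7
PUSH 0  -> 7 0
NEG     -> 7 0
ADD     -> 7
DUP     -> 7 7
ADD     -> 14
PUSH -4 -> 14 -4
SUB     -> 18
POP     -> (empty)
PUSH 7  -> 7
PUSH 5  -> 7 5
SWAP    -> 5 7
SUB     -> -2
PUSH 56 -> -2 56
ADD     -> 54

[54]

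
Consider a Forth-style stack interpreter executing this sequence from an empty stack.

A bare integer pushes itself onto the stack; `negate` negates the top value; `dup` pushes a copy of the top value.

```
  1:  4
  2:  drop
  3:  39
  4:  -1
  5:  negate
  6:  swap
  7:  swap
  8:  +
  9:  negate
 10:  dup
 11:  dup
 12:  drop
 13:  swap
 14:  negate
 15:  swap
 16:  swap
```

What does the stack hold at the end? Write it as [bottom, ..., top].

4       [4]
drop    []
39      [39]
-1      [39, -1]
negate  [39, 1]
swap    [1, 39]
swap    [39, 1]
+       [40]
negate  [-40]
dup     [-40, -40]
dup     [-40, -40, -40]
drop    [-40, -40]
swap    [-40, -40]
negate  [-40, 40]
swap    [40, -40]
swap    [-40, 40]

[-40, 40]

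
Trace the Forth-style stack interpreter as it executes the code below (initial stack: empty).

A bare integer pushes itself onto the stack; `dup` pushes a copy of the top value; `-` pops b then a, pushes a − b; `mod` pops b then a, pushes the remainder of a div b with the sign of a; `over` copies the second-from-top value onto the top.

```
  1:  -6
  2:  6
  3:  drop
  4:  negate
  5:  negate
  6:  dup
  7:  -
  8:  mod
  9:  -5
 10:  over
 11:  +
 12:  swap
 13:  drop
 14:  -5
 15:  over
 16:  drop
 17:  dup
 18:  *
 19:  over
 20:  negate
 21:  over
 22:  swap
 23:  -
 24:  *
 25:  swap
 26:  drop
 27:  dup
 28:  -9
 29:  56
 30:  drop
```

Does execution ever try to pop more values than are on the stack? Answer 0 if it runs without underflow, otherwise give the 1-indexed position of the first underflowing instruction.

-6      [-6]
6       [-6, 6]
drop    [-6]
negate  [6]
negate  [-6]
dup     [-6, -6]
-       [0]
mod  — needs 2 operands, stack has 1 → underflow

8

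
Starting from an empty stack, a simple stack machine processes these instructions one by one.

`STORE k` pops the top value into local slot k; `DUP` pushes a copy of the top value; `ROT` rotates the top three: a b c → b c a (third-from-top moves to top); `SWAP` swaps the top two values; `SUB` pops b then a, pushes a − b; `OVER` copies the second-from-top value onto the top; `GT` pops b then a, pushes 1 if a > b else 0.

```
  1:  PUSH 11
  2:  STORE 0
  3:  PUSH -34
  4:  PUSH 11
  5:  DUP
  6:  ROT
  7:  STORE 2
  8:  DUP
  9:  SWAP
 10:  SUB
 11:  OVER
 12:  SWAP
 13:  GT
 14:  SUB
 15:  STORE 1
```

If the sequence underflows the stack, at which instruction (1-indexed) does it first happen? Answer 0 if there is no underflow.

PUSH 11  → [11]
STORE 0  → []
PUSH -34 → [-34]
PUSH 11  → [-34, 11]
DUP      → [-34, 11, 11]
ROT      → [11, 11, -34]
STORE 2  → [11, 11]
DUP      → [11, 11, 11]
SWAP     → [11, 11, 11]
SUB      → [11, 0]
OVER     → [11, 0, 11]
SWAP     → [11, 11, 0]
GT       → [11, 1]
SUB      → [10]
STORE 1  → []

0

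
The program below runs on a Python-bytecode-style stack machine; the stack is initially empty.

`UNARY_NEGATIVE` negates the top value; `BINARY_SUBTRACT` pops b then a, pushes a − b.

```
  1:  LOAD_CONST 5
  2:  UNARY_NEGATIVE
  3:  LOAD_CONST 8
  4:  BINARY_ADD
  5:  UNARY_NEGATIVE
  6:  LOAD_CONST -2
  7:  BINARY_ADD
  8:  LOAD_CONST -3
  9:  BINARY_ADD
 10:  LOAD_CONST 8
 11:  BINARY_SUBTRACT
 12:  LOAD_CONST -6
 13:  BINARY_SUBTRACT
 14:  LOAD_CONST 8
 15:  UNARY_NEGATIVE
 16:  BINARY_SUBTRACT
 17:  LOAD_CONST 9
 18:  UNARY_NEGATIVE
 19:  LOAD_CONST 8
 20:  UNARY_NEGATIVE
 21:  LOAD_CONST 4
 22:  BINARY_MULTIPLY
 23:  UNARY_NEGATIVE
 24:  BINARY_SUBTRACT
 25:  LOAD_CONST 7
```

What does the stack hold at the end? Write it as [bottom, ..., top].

LOAD_CONST 5    : [5]
UNARY_NEGATIVE  : [-5]
LOAD_CONST 8    : [-5, 8]
BINARY_ADD      : [3]
UNARY_NEGATIVE  : [-3]
LOAD_CONST -2   : [-3, -2]
BINARY_ADD      : [-5]
LOAD_CONST -3   : [-5, -3]
BINARY_ADD      : [-8]
LOAD_CONST 8    : [-8, 8]
BINARY_SUBTRACT : [-16]
LOAD_CONST -6   : [-16, -6]
BINARY_SUBTRACT : [-10]
LOAD_CONST 8    : [-10, 8]
UNARY_NEGATIVE  : [-10, -8]
BINARY_SUBTRACT : [-2]
LOAD_CONST 9    : [-2, 9]
UNARY_NEGATIVE  : [-2, -9]
LOAD_CONST 8    : [-2, -9, 8]
UNARY_NEGATIVE  : [-2, -9, -8]
LOAD_CONST 4    : [-2, -9, -8, 4]
BINARY_MULTIPLY : [-2, -9, -32]
UNARY_NEGATIVE  : [-2, -9, 32]
BINARY_SUBTRACT : [-2, -41]
LOAD_CONST 7    : [-2, -41, 7]

[-2, -41, 7]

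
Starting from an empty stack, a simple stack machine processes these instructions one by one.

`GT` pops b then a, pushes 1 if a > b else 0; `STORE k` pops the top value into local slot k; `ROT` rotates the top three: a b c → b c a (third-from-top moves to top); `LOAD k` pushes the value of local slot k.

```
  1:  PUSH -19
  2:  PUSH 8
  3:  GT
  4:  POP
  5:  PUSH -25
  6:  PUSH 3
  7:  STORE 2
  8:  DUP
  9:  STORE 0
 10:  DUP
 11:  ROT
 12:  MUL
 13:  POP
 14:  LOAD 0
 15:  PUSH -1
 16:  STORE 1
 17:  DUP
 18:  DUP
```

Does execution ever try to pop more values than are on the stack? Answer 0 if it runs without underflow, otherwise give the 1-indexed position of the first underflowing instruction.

11

PUSH -19 → [-19]
PUSH 8   → [-19, 8]
GT       → [0]
POP      → []
PUSH -25 → [-25]
PUSH 3   → [-25, 3]
STORE 2  → [-25]
DUP      → [-25, -25]
STORE 0  → [-25]
DUP      → [-25, -25]
ROT  — needs 3 operands, stack has 2 → underflow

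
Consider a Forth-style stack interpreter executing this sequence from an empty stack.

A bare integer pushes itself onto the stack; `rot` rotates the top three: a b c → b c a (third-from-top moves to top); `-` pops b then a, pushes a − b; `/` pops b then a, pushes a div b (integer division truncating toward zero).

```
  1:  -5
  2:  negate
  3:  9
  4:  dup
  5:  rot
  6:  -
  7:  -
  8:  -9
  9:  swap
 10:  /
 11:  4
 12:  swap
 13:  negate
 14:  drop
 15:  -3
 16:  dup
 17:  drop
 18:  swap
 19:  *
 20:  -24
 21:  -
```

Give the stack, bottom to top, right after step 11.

[-1, 4]

-5      [-5]
negate  [5]
9       [5, 9]
dup     [5, 9, 9]
rot     [9, 9, 5]
-       [9, 4]
-       [5]
-9      [5, -9]
swap    [-9, 5]
/       [-1]
4       [-1, 4]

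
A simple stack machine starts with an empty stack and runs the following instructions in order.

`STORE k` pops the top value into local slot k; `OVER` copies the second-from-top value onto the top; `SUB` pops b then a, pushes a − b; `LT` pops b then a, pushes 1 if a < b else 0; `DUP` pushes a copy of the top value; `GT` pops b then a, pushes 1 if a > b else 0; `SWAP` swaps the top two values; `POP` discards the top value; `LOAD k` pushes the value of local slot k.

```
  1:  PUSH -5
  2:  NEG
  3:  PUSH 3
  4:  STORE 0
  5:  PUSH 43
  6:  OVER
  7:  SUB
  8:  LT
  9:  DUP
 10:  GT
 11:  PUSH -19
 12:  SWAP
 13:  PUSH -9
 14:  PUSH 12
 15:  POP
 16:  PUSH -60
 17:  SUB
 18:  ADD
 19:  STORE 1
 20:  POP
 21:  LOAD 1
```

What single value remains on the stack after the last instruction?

PUSH -5   -5
NEG       5
PUSH 3    5 3
STORE 0   5
PUSH 43   5 43
OVER      5 43 5
SUB       5 38
LT        1
DUP       1 1
GT        0
PUSH -19  0 -19
SWAP      -19 0
PUSH -9   -19 0 -9
PUSH 12   -19 0 -9 12
POP       -19 0 -9
PUSH -60  -19 0 -9 -60
SUB       -19 0 51
ADD       -19 51
STORE 1   -19
POP       (empty)
LOAD 1    51

51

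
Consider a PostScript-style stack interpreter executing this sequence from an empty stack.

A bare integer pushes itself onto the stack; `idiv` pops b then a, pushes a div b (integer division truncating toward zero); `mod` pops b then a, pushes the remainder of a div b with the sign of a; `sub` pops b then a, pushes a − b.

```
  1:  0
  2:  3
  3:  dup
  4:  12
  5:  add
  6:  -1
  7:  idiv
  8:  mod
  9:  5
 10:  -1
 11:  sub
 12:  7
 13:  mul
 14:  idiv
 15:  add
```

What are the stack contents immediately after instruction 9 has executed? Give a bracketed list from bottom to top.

0    -> [0]
3    -> [0, 3]
dup  -> [0, 3, 3]
12   -> [0, 3, 3, 12]
add  -> [0, 3, 15]
-1   -> [0, 3, 15, -1]
idiv -> [0, 3, -15]
mod  -> [0, 3]
5    -> [0, 3, 5]

[0, 3, 5]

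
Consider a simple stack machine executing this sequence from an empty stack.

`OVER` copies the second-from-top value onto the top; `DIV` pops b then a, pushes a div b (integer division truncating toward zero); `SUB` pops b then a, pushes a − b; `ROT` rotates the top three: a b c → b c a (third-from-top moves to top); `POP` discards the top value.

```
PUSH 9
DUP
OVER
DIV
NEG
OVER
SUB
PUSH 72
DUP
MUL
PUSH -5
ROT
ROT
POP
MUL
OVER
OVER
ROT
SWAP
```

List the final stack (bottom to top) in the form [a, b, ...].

[9, 9, 50, 50]

PUSH 9  → [9]
DUP     → [9, 9]
OVER    → [9, 9, 9]
DIV     → [9, 1]
NEG     → [9, -1]
OVER    → [9, -1, 9]
SUB     → [9, -10]
PUSH 72 → [9, -10, 72]
DUP     → [9, -10, 72, 72]
MUL     → [9, -10, 5184]
PUSH -5 → [9, -10, 5184, -5]
ROT     → [9, 5184, -5, -10]
ROT     → [9, -5, -10, 5184]
POP     → [9, -5, -10]
MUL     → [9, 50]
OVER    → [9, 50, 9]
OVER    → [9, 50, 9, 50]
ROT     → [9, 9, 50, 50]
SWAP    → [9, 9, 50, 50]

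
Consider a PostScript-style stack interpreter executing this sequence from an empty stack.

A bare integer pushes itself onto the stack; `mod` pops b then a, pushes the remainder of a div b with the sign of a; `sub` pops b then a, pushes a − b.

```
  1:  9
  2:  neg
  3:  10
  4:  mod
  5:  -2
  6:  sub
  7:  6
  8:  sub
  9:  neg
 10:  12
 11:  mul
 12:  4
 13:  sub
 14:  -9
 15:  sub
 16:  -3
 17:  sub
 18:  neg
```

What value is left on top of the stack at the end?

9   → [9]
neg → [-9]
10  → [-9, 10]
mod → [-9]
-2  → [-9, -2]
sub → [-7]
6   → [-7, 6]
sub → [-13]
neg → [13]
12  → [13, 12]
mul → [156]
4   → [156, 4]
sub → [152]
-9  → [152, -9]
sub → [161]
-3  → [161, -3]
sub → [164]
neg → [-164]

-164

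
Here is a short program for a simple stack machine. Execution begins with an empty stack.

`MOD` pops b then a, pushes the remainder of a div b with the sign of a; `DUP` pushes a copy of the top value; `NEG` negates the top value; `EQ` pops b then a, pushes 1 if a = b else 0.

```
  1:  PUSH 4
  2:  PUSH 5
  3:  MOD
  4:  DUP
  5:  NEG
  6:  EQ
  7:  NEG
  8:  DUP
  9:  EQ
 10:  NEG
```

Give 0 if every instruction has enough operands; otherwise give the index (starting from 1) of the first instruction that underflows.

PUSH 4  [4]
PUSH 5  [4, 5]
MOD     [4]
DUP     [4, 4]
NEG     [4, -4]
EQ      [0]
NEG     [0]
DUP     [0, 0]
EQ      [1]
NEG     [-1]

0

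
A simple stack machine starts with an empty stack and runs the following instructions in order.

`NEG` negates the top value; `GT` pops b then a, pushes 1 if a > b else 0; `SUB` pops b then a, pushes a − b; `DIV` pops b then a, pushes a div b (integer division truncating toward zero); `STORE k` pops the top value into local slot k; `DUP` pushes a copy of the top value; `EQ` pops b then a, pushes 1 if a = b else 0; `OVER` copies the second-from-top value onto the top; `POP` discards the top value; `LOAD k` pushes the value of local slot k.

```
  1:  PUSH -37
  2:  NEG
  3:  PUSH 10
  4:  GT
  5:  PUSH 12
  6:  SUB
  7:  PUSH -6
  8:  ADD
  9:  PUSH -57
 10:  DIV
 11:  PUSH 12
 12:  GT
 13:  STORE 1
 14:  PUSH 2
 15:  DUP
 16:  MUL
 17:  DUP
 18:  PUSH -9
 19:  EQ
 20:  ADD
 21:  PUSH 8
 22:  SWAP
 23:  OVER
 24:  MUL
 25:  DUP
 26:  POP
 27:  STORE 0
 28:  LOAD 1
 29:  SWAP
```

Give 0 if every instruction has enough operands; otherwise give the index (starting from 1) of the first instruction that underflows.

0

PUSH -37  [-37]
NEG       [37]
PUSH 10   [37, 10]
GT        [1]
PUSH 12   [1, 12]
SUB       [-11]
PUSH -6   [-11, -6]
ADD       [-17]
PUSH -57  [-17, -57]
DIV       [0]
PUSH 12   [0, 12]
GT        [0]
STORE 1   []
PUSH 2    [2]
DUP       [2, 2]
MUL       [4]
DUP       [4, 4]
PUSH -9   [4, 4, -9]
EQ        [4, 0]
ADD       [4]
PUSH 8    [4, 8]
SWAP      [8, 4]
OVER      [8, 4, 8]
MUL       [8, 32]
DUP       [8, 32, 32]
POP       [8, 32]
STORE 0   [8]
LOAD 1    [8, 0]
SWAP      [0, 8]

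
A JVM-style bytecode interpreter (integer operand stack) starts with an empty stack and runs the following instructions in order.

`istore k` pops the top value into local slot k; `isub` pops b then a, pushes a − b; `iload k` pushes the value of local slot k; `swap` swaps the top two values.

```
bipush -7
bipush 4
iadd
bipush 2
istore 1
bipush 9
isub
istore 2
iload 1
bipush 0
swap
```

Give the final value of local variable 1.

2

bipush -7 -> [-7]
bipush 4  -> [-7, 4]
iadd      -> [-3]
bipush 2  -> [-3, 2]
istore 1  -> [-3]
bipush 9  -> [-3, 9]
isub      -> [-12]
istore 2  -> []
iload 1   -> [2]
bipush 0  -> [2, 0]
swap      -> [0, 2]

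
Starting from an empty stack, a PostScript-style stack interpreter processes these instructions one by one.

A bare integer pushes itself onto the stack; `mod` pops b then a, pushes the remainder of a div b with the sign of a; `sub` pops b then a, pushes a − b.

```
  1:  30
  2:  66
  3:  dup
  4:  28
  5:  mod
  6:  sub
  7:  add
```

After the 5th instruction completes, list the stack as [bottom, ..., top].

30  → [30]
66  → [30, 66]
dup → [30, 66, 66]
28  → [30, 66, 66, 28]
mod → [30, 66, 10]

[30, 66, 10]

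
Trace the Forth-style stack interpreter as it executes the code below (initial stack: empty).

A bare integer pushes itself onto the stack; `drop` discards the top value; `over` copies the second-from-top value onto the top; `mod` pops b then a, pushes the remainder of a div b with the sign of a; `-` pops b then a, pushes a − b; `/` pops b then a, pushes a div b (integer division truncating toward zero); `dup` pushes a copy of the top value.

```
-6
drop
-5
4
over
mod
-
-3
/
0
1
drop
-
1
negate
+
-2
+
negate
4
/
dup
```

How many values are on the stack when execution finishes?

2

-6      [-6]
drop    []
-5      [-5]
4       [-5, 4]
over    [-5, 4, -5]
mod     [-5, 4]
-       [-9]
-3      [-9, -3]
/       [3]
0       [3, 0]
1       [3, 0, 1]
drop    [3, 0]
-       [3]
1       [3, 1]
negate  [3, -1]
+       [2]
-2      [2, -2]
+       [0]
negate  [0]
4       [0, 4]
/       [0]
dup     [0, 0]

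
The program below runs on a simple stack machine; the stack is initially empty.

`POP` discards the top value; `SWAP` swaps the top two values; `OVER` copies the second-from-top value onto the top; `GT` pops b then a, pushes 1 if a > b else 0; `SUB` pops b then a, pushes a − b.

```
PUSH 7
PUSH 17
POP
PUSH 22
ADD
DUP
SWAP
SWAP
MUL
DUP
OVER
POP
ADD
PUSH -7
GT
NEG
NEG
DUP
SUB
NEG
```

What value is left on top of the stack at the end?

0

PUSH 7  → 7
PUSH 17 → 7 17
POP     → 7
PUSH 22 → 7 22
ADD     → 29
DUP     → 29 29
SWAP    → 29 29
SWAP    → 29 29
MUL     → 841
DUP     → 841 841
OVER    → 841 841 841
POP     → 841 841
ADD     → 1682
PUSH -7 → 1682 -7
GT      → 1
NEG     → -1
NEG     → 1
DUP     → 1 1
SUB     → 0
NEG     → 0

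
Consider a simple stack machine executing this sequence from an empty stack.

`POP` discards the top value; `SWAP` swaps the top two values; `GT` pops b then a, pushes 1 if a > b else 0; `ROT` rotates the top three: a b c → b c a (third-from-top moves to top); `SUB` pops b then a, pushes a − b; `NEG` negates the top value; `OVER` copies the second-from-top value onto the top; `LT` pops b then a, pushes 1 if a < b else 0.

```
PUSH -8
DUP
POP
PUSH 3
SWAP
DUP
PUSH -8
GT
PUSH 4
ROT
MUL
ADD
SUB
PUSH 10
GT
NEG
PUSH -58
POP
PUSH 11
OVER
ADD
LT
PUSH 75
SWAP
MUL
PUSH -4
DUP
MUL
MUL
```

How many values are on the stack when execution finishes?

PUSH -8  : [-8]
DUP      : [-8, -8]
POP      : [-8]
PUSH 3   : [-8, 3]
SWAP     : [3, -8]
DUP      : [3, -8, -8]
PUSH -8  : [3, -8, -8, -8]
GT       : [3, -8, 0]
PUSH 4   : [3, -8, 0, 4]
ROT      : [3, 0, 4, -8]
MUL      : [3, 0, -32]
ADD      : [3, -32]
SUB      : [35]
PUSH 10  : [35, 10]
GT       : [1]
NEG      : [-1]
PUSH -58 : [-1, -58]
POP      : [-1]
PUSH 11  : [-1, 11]
OVER     : [-1, 11, -1]
ADD      : [-1, 10]
LT       : [1]
PUSH 75  : [1, 75]
SWAP     : [75, 1]
MUL      : [75]
PUSH -4  : [75, -4]
DUP      : [75, -4, -4]
MUL      : [75, 16]
MUL      : [1200]

1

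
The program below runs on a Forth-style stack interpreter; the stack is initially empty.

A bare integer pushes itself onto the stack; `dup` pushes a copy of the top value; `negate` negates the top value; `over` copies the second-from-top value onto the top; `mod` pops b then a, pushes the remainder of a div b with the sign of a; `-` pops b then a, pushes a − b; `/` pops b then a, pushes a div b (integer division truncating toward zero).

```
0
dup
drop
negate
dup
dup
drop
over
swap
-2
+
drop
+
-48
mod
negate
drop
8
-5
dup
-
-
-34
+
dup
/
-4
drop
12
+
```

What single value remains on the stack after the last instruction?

13

0      → 0
dup    → 0 0
drop   → 0
negate → 0
dup    → 0 0
dup    → 0 0 0
drop   → 0 0
over   → 0 0 0
swap   → 0 0 0
-2     → 0 0 0 -2
+      → 0 0 -2
drop   → 0 0
+      → 0
-48    → 0 -48
mod    → 0
negate → 0
drop   → (empty)
8      → 8
-5     → 8 -5
dup    → 8 -5 -5
-      → 8 0
-      → 8
-34    → 8 -34
+      → -26
dup    → -26 -26
/      → 1
-4     → 1 -4
drop   → 1
12     → 1 12
+      → 13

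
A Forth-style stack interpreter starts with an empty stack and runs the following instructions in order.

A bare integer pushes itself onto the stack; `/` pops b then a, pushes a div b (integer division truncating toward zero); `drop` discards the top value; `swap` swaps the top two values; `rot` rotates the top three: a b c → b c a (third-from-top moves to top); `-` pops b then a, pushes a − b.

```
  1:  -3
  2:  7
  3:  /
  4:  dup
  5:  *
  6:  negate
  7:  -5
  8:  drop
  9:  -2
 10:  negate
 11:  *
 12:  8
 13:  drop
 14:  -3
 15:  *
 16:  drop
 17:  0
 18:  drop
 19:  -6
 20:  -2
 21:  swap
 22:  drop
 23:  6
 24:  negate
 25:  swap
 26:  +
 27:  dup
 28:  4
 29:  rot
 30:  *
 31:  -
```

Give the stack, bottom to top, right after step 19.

-3     : [-3]
7      : [-3, 7]
/      : [0]
dup    : [0, 0]
*      : [0]
negate : [0]
-5     : [0, -5]
drop   : [0]
-2     : [0, -2]
negate : [0, 2]
*      : [0]
8      : [0, 8]
drop   : [0]
-3     : [0, -3]
*      : [0]
drop   : []
0      : [0]
drop   : []
-6     : [-6]

[-6]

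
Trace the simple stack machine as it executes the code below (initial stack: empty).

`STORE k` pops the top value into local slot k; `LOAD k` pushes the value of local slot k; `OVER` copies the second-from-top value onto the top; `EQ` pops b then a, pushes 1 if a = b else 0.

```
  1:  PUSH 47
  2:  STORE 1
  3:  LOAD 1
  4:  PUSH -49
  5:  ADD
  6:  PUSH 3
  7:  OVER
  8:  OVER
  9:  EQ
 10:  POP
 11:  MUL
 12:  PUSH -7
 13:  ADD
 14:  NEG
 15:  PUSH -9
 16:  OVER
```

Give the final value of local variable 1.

47

PUSH 47  -> 47
STORE 1  -> (empty)
LOAD 1   -> 47
PUSH -49 -> 47 -49
ADD      -> -2
PUSH 3   -> -2 3
OVER     -> -2 3 -2
OVER     -> -2 3 -2 3
EQ       -> -2 3 0
POP      -> -2 3
MUL      -> -6
PUSH -7  -> -6 -7
ADD      -> -13
NEG      -> 13
PUSH -9  -> 13 -9
OVER     -> 13 -9 13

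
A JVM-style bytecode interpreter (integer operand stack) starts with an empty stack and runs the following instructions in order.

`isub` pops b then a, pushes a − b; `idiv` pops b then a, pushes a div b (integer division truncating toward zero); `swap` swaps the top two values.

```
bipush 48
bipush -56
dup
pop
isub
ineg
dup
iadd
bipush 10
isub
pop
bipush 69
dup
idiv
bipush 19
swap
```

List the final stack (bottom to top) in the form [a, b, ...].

[19, 1]

bipush 48   48
bipush -56  48 -56
dup         48 -56 -56
pop         48 -56
isub        104
ineg        -104
dup         -104 -104
iadd        -208
bipush 10   -208 10
isub        -218
pop         (empty)
bipush 69   69
dup         69 69
idiv        1
bipush 19   1 19
swap        19 1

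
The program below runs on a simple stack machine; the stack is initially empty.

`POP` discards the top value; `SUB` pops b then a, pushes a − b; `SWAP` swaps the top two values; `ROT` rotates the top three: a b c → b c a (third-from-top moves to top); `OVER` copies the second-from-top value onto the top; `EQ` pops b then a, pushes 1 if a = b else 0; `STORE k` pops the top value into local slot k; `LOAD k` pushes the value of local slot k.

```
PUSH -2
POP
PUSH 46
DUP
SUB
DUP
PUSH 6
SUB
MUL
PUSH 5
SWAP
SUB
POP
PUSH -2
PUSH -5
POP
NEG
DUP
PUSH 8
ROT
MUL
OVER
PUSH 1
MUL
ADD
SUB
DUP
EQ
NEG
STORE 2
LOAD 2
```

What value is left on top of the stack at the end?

PUSH -2 → [-2]
POP     → []
PUSH 46 → [46]
DUP     → [46, 46]
SUB     → [0]
DUP     → [0, 0]
PUSH 6  → [0, 0, 6]
SUB     → [0, -6]
MUL     → [0]
PUSH 5  → [0, 5]
SWAP    → [5, 0]
SUB     → [5]
POP     → []
PUSH -2 → [-2]
PUSH -5 → [-2, -5]
POP     → [-2]
NEG     → [2]
DUP     → [2, 2]
PUSH 8  → [2, 2, 8]
ROT     → [2, 8, 2]
MUL     → [2, 16]
OVER    → [2, 16, 2]
PUSH 1  → [2, 16, 2, 1]
MUL     → [2, 16, 2]
ADD     → [2, 18]
SUB     → [-16]
DUP     → [-16, -16]
EQ      → [1]
NEG     → [-1]
STORE 2 → []
LOAD 2  → [-1]

-1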